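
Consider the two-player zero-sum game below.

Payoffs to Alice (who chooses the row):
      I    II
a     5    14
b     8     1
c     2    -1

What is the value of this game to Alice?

Row c is strictly dominated by row b, so Alice never plays it.
The remaining 2×2 game on (a, b) × (I, II) has no saddle point. Let Alice play a with probability p; indifference gives 5p + 8(1−p) = 14p + (1−p), so p = 7/16.
Similarly Bob's optimal q on I is 13/16, and the value is 5·(13/16) + (14)·(3/16) = 107/16.

107/16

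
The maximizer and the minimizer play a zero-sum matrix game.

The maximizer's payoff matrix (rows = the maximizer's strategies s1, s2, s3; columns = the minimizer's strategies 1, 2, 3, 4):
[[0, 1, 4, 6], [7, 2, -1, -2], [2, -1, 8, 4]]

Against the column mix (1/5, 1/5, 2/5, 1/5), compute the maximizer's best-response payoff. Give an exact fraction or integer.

s1: (0)·(1/5) + (1)·(1/5) + (4)·(2/5) + (6)·(1/5) = 3.
s2: (7)·(1/5) + (2)·(1/5) + (-1)·(2/5) + (-2)·(1/5) = 1.
s3: (2)·(1/5) + (-1)·(1/5) + (8)·(2/5) + (4)·(1/5) = 21/5.
The best pure response is s3 with expected payoff 21/5.

21/5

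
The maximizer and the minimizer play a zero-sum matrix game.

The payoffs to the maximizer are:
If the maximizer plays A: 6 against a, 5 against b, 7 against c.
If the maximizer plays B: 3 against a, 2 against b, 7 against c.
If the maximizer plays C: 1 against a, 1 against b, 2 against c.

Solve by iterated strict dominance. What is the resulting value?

5

Row C is strictly dominated by row A (6>1, 5>1, 7>2); eliminate C.
Column c is strictly dominated by a for the minimizer (6<7, 3<7); eliminate c.
Column a is strictly dominated by b for the minimizer (5<6, 2<3); eliminate a.
Row B is strictly dominated by row A (5>2); eliminate B.
Only (A, b) remains, with payoff 5.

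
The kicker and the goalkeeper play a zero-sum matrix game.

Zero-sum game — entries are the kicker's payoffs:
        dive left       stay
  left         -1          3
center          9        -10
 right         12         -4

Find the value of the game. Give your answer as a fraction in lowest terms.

Row center is strictly dominated by row right, so the kicker never plays it.
The remaining 2×2 game on (left, right) × (dive left, stay) has no saddle point. Let the kicker play left with probability p; indifference gives −p + 12(1−p) = 3p − 4(1−p), so p = 4/5.
Similarly the goalkeeper's optimal q on dive left is 7/20, and the value is -1·(7/20) + (3)·(13/20) = 8/5.

8/5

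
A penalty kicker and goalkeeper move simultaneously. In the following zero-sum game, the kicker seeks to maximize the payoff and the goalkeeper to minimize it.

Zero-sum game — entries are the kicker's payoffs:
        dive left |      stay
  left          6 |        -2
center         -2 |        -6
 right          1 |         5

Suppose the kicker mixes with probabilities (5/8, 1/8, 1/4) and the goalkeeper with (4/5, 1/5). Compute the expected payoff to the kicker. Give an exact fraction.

57/20

Against (4/5, 1/5), each row's expected payoff is left: 22/5; center: -14/5; right: 9/5.
Taking the (5/8, 1/8, 1/4)-weighted average: (5/8)·(22/5) + (1/8)·(-14/5) + (1/4)·(9/5) = 57/20.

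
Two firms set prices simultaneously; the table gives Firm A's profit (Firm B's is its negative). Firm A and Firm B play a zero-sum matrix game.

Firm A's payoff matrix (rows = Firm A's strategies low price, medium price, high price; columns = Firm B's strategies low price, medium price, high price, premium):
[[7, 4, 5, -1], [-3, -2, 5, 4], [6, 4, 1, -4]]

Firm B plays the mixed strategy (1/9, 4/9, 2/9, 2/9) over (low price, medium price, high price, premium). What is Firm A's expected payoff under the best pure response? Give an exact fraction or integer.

31/9

low price: (7)·(1/9) + (4)·(4/9) + (5)·(2/9) + (-1)·(2/9) = 31/9.
medium price: (-3)·(1/9) + (-2)·(4/9) + (5)·(2/9) + (4)·(2/9) = 7/9.
high price: (6)·(1/9) + (4)·(4/9) + (1)·(2/9) + (-4)·(2/9) = 16/9.
The best pure response is low price with expected payoff 31/9.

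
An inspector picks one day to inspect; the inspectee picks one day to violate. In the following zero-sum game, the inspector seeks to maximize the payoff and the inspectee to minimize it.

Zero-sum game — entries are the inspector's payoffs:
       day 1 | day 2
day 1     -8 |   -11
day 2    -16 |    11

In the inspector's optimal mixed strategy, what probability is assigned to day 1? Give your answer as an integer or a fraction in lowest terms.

9/10

Row minima are -11 and -16, so the inspector's maximin is -11; column maxima are -8 and 11, so the inspectee's minimax is -8. These differ, so the equilibrium is in mixed strategies.
Let the inspector play day 1 with probability p. The inspectee is indifferent when −8p − 16(1−p) = −11p + 11(1−p), giving p = 9/10.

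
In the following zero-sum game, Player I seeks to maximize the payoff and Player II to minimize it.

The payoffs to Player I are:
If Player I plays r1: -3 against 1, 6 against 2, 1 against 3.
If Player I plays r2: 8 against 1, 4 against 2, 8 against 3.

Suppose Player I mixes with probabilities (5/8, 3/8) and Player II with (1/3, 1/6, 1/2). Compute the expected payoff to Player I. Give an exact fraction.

49/16

Against (1/3, 1/6, 1/2), each row's expected payoff is r1: 1/2; r2: 22/3.
Taking the (5/8, 3/8)-weighted average: (5/8)·(1/2) + (3/8)·(22/3) = 49/16.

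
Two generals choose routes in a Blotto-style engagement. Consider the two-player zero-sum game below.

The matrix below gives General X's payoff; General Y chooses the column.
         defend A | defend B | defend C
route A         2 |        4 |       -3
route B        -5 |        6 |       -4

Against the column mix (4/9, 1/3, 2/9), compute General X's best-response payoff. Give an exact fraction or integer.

route A: (2)·(4/9) + (4)·(1/3) + (-3)·(2/9) = 14/9.
route B: (-5)·(4/9) + (6)·(1/3) + (-4)·(2/9) = -10/9.
The best pure response is route A with expected payoff 14/9.

14/9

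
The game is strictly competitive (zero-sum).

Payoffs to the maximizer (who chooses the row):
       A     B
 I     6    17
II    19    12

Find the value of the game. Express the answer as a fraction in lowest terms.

251/18

Row minima are 6 and 12, so the maximizer's maximin is 12; column maxima are 19 and 17, so the minimizer's minimax is 17. These differ, so the equilibrium is in mixed strategies.
Let the maximizer play I with probability p. The minimizer is indifferent when 6p + 19(1−p) = 17p + 12(1−p), giving p = 7/18.
Let the minimizer play A with probability q. The maximizer is indifferent when 6q + 17(1−q) = 19q + 12(1−q), giving q = 5/18.
The value is 6·(5/18) + (17)·(13/18) = 251/18.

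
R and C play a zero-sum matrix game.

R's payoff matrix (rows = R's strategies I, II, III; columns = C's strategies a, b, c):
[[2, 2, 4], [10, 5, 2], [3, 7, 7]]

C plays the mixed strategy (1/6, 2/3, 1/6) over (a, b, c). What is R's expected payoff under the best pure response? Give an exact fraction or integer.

19/3

I: (2)·(1/6) + (2)·(2/3) + (4)·(1/6) = 7/3.
II: (10)·(1/6) + (5)·(2/3) + (2)·(1/6) = 16/3.
III: (3)·(1/6) + (7)·(2/3) + (7)·(1/6) = 19/3.
The best pure response is III with expected payoff 19/3.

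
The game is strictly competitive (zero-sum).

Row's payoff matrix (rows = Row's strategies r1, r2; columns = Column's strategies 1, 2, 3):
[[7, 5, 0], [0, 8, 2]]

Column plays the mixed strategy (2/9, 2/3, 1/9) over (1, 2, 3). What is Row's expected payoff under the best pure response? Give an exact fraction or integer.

50/9

r1: (7)·(2/9) + (5)·(2/3) + (0)·(1/9) = 44/9.
r2: (0)·(2/9) + (8)·(2/3) + (2)·(1/9) = 50/9.
The best pure response is r2 with expected payoff 50/9.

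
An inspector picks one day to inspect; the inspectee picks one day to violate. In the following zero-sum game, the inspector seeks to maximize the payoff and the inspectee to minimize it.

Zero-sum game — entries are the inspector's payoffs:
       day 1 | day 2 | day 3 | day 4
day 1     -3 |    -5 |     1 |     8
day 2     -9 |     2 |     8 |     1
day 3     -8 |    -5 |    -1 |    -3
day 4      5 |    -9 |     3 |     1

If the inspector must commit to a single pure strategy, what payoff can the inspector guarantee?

-5

The worst-case payoff for each row is day 1: -5, day 2: -9, day 3: -8, day 4: -9.
The best of these is -5.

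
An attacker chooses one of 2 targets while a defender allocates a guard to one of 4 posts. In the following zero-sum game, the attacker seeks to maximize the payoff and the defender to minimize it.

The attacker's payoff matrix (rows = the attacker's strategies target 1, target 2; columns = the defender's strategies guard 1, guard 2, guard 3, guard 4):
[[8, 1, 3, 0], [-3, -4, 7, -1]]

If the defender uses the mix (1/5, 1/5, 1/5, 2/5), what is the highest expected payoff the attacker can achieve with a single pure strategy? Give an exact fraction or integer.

target 1: (8)·(1/5) + (1)·(1/5) + (3)·(1/5) + (0)·(2/5) = 12/5.
target 2: (-3)·(1/5) + (-4)·(1/5) + (7)·(1/5) + (-1)·(2/5) = -2/5.
The best pure response is target 1 with expected payoff 12/5.

12/5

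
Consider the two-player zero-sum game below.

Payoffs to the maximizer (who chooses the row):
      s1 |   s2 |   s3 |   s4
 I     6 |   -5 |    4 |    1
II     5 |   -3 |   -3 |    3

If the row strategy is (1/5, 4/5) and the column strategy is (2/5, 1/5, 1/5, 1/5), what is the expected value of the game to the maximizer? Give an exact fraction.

Against (2/5, 1/5, 1/5, 1/5), each row's expected payoff is I: 12/5; II: 7/5.
Taking the (1/5, 4/5)-weighted average: (1/5)·(12/5) + (4/5)·(7/5) = 8/5.

8/5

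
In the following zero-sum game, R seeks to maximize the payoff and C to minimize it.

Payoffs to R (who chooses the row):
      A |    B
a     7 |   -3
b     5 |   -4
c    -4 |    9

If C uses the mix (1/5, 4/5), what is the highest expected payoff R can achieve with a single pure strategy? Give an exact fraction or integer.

32/5

a: (7)·(1/5) + (-3)·(4/5) = -1.
b: (5)·(1/5) + (-4)·(4/5) = -11/5.
c: (-4)·(1/5) + (9)·(4/5) = 32/5.
The best pure response is c with expected payoff 32/5.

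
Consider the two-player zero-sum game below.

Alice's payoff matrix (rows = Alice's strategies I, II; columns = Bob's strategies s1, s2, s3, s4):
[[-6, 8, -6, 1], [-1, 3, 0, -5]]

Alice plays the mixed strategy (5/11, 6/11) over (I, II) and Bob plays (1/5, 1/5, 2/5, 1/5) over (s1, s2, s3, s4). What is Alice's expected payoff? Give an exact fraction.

Against (1/5, 1/5, 2/5, 1/5), each row's expected payoff is I: -9/5; II: -3/5.
Taking the (5/11, 6/11)-weighted average: (5/11)·(-9/5) + (6/11)·(-3/5) = -63/55.

-63/55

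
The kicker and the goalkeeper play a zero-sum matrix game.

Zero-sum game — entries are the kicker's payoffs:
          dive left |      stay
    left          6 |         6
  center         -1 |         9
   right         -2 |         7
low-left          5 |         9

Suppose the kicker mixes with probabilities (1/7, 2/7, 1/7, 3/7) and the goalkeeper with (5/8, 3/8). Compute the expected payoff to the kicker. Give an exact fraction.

Against (5/8, 3/8), each row's expected payoff is left: 6; center: 11/4; right: 11/8; low-left: 13/2.
Taking the (1/7, 2/7, 1/7, 3/7)-weighted average: (1/7)·(6) + (2/7)·(11/4) + (1/7)·(11/8) + (3/7)·(13/2) = 37/8.

37/8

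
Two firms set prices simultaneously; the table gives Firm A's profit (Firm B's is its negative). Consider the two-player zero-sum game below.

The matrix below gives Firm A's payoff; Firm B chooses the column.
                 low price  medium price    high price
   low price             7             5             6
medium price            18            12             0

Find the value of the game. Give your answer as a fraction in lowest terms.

Column low price is strictly dominated by medium price for Firm B (it gives Firm A more in every row).
The remaining 2×2 game on (low price, medium price) × (medium price, high price) has no saddle point. Let Firm A play low price with probability p; indifference gives 5p + 12(1−p) = 6p, so p = 12/13.
Similarly Firm B's optimal q on medium price is 6/13, and the value is 5·(6/13) + (6)·(7/13) = 72/13.

72/13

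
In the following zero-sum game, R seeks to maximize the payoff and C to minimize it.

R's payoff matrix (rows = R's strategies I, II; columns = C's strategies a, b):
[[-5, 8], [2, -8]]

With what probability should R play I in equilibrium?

Row minima are -5 and -8, so R's maximin is -5; column maxima are 2 and 8, so C's minimax is 2. These differ, so the equilibrium is in mixed strategies.
Let R play I with probability p. C is indifferent when −5p + 2(1−p) = 8p − 8(1−p), giving p = 10/23.

10/23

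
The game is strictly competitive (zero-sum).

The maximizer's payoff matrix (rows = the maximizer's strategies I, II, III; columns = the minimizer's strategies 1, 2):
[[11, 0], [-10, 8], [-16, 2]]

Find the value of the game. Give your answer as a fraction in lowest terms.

88/29

Row III is strictly dominated by row II, so the maximizer never plays it.
The remaining 2×2 game on (I, II) × (1, 2) has no saddle point. Let the maximizer play I with probability p; indifference gives 11p − 10(1−p) = 8(1−p), so p = 18/29.
Similarly the minimizer's optimal q on 1 is 8/29, and the value is 11·(8/29) + (0)·(21/29) = 88/29.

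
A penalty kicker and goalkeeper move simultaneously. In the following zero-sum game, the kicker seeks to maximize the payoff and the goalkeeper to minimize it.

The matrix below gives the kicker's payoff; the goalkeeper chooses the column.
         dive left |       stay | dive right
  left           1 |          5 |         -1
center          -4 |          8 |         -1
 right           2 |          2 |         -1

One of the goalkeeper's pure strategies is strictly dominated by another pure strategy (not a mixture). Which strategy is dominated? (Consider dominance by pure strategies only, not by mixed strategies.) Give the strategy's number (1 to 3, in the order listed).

The goalkeeper prefers columns that give the kicker less. Compare stay with dive right: -1 < 5, -1 < 8, -1 < 2.
So dive right strictly dominates stay for the goalkeeper; stay is strictly dominated.

2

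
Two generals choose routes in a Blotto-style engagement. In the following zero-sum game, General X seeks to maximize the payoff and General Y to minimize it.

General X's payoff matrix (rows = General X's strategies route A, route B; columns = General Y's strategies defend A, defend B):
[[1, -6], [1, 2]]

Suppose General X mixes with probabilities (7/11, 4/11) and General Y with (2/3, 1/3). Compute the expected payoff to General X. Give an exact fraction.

-4/11

Against (2/3, 1/3), each row's expected payoff is route A: -4/3; route B: 4/3.
Taking the (7/11, 4/11)-weighted average: (7/11)·(-4/3) + (4/11)·(4/3) = -4/11.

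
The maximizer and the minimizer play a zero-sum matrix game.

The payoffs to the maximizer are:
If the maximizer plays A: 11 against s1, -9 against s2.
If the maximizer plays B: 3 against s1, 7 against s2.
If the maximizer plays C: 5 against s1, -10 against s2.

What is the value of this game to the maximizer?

Row C is strictly dominated by row A, so the maximizer never plays it.
The remaining 2×2 game on (A, B) × (s1, s2) has no saddle point. Let the maximizer play A with probability p; indifference gives 11p + 3(1−p) = −9p + 7(1−p), so p = 1/6.
Similarly the minimizer's optimal q on s1 is 2/3, and the value is 11·(2/3) + (-9)·(1/3) = 13/3.

13/3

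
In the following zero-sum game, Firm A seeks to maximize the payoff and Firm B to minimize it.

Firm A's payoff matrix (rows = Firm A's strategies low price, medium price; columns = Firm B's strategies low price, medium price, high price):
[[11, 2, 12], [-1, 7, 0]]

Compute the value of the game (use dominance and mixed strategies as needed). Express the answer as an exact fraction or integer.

79/17

Column high price is strictly dominated by low price for Firm B (it gives Firm A more in every row).
The remaining 2×2 game on (low price, medium price) × (low price, medium price) has no saddle point. Let Firm A play low price with probability p; indifference gives 11p − (1−p) = 2p + 7(1−p), so p = 8/17.
Similarly Firm B's optimal q on low price is 5/17, and the value is 11·(5/17) + (2)·(12/17) = 79/17.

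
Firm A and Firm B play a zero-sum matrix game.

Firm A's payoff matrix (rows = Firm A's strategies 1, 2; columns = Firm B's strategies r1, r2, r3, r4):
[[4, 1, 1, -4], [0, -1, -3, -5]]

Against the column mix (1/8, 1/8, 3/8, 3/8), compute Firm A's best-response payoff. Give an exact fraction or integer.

-1/2

1: (4)·(1/8) + (1)·(1/8) + (1)·(3/8) + (-4)·(3/8) = -1/2.
2: (0)·(1/8) + (-1)·(1/8) + (-3)·(3/8) + (-5)·(3/8) = -25/8.
The best pure response is 1 with expected payoff -1/2.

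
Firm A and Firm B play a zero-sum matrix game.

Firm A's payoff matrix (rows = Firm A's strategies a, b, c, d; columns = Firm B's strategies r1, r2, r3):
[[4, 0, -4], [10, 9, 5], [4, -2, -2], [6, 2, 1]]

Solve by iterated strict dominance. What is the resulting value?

Row d is strictly dominated by row b (10>6, 9>2, 5>1); eliminate d.
Column r1 is strictly dominated by r2 for Firm B (0<4, 9<10, -2<4); eliminate r1.
Row a is strictly dominated by row b (9>0, 5>-4); eliminate a.
Row c is strictly dominated by row b (9>-2, 5>-2); eliminate c.
Column r2 is strictly dominated by r3 for Firm B (5<9); eliminate r2.
Only (b, r3) remains, with payoff 5.

5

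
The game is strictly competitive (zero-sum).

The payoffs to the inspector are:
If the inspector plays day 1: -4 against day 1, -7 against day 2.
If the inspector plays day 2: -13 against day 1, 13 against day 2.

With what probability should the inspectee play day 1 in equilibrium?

Row minima are -7 and -13, so the inspector's maximin is -7; column maxima are -4 and 13, so the inspectee's minimax is -4. These differ, so the equilibrium is in mixed strategies.
Let the inspectee play day 1 with probability q. The inspector is indifferent when −4q − 7(1−q) = −13q + 13(1−q), giving q = 20/29.

20/29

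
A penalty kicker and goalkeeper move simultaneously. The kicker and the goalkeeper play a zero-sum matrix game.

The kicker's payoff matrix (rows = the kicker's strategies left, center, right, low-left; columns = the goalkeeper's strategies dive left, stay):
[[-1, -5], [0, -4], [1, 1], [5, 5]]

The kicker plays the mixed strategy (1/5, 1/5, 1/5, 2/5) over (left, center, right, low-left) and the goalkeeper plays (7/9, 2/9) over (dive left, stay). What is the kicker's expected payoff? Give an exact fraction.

Against (7/9, 2/9), each row's expected payoff is left: -17/9; center: -8/9; right: 1; low-left: 5.
Taking the (1/5, 1/5, 1/5, 2/5)-weighted average: (1/5)·(-17/9) + (1/5)·(-8/9) + (1/5)·(1) + (2/5)·(5) = 74/45.

74/45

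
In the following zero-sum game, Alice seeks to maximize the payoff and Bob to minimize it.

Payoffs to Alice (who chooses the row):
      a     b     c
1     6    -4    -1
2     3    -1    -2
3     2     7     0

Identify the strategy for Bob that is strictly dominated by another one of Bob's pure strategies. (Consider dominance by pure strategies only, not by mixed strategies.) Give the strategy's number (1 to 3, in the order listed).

Bob prefers columns that give Alice less. Compare a with c: -1 < 6, -2 < 3, 0 < 2.
So c strictly dominates a for Bob; a is strictly dominated.

1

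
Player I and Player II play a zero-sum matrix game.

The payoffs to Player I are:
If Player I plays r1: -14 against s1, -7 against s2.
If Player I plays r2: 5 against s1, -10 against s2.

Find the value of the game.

-175/22

Row minima are -14 and -10, so Player I's maximin is -10; column maxima are 5 and -7, so Player II's minimax is -7. These differ, so the equilibrium is in mixed strategies.
Let Player I play r1 with probability p. Player II is indifferent when −14p + 5(1−p) = −7p − 10(1−p), giving p = 15/22.
Let Player II play s1 with probability q. Player I is indifferent when −14q − 7(1−q) = 5q − 10(1−q), giving q = 3/22.
The value is -14·(3/22) + (-7)·(19/22) = -175/22.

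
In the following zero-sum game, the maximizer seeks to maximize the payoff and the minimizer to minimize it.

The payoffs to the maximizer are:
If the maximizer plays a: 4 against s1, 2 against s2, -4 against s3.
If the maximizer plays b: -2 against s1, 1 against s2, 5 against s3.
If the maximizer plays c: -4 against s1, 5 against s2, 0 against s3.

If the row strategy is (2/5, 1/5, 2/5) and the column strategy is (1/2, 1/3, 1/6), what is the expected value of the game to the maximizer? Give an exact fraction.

7/10

Against (1/2, 1/3, 1/6), each row's expected payoff is a: 2; b: 1/6; c: -1/3.
Taking the (2/5, 1/5, 2/5)-weighted average: (2/5)·(2) + (1/5)·(1/6) + (2/5)·(-1/3) = 7/10.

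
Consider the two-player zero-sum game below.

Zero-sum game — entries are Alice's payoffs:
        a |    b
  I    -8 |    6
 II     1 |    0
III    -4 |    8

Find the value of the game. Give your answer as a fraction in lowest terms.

Row I is strictly dominated by row III, so Alice never plays it.
The remaining 2×2 game on (II, III) × (a, b) has no saddle point. Let Alice play II with probability p; indifference gives p − 4(1−p) = 8(1−p), so p = 12/13.
Similarly Bob's optimal q on a is 8/13, and the value is 1·(8/13) + (0)·(5/13) = 8/13.

8/13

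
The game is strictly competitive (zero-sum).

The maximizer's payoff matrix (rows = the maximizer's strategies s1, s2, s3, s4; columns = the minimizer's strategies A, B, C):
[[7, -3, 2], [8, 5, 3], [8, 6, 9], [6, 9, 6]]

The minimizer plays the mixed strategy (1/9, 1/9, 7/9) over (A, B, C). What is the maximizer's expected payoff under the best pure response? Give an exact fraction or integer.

s1: (7)·(1/9) + (-3)·(1/9) + (2)·(7/9) = 2.
s2: (8)·(1/9) + (5)·(1/9) + (3)·(7/9) = 34/9.
s3: (8)·(1/9) + (6)·(1/9) + (9)·(7/9) = 77/9.
s4: (6)·(1/9) + (9)·(1/9) + (6)·(7/9) = 19/3.
The best pure response is s3 with expected payoff 77/9.

77/9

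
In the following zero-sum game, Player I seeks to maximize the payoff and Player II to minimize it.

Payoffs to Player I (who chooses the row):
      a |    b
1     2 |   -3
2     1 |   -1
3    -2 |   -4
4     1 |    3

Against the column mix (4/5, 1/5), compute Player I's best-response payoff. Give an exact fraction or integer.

1: (2)·(4/5) + (-3)·(1/5) = 1.
2: (1)·(4/5) + (-1)·(1/5) = 3/5.
3: (-2)·(4/5) + (-4)·(1/5) = -12/5.
4: (1)·(4/5) + (3)·(1/5) = 7/5.
The best pure response is 4 with expected payoff 7/5.

7/5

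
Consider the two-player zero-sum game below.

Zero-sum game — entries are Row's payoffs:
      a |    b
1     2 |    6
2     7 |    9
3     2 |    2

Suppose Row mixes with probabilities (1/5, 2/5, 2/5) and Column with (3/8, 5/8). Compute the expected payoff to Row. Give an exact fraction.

Against (3/8, 5/8), each row's expected payoff is 1: 9/2; 2: 33/4; 3: 2.
Taking the (1/5, 2/5, 2/5)-weighted average: (1/5)·(9/2) + (2/5)·(33/4) + (2/5)·(2) = 5.

5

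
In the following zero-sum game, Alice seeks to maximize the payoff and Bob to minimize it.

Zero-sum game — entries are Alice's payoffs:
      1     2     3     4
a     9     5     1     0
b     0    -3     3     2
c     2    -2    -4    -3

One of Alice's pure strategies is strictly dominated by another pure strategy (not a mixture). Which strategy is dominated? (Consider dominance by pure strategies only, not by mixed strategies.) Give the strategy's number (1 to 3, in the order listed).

3

Compare c with a: 9 > 2, 5 > -2, 1 > -4, 0 > -3.
So a strictly dominates c for Alice; c is strictly dominated.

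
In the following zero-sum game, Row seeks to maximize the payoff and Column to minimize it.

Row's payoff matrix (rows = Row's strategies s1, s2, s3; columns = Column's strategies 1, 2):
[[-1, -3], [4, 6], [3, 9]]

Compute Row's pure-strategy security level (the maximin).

The worst-case payoff for each row is s1: -3, s2: 4, s3: 3.
The best of these is 4.

4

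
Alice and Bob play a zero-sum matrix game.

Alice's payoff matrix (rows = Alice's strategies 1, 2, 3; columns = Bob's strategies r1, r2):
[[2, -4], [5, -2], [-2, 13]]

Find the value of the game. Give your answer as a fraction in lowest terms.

Row 1 is strictly dominated by row 2, so Alice never plays it.
The remaining 2×2 game on (2, 3) × (r1, r2) has no saddle point. Let Alice play 2 with probability p; indifference gives 5p − 2(1−p) = −2p + 13(1−p), so p = 15/22.
Similarly Bob's optimal q on r1 is 15/22, and the value is 5·(15/22) + (-2)·(7/22) = 61/22.

61/22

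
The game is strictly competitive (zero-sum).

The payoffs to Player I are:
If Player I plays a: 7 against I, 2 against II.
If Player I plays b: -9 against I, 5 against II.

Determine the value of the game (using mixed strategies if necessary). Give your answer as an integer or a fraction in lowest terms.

Row minima are 2 and -9, so Player I's maximin is 2; column maxima are 7 and 5, so Player II's minimax is 5. These differ, so the equilibrium is in mixed strategies.
Let Player I play a with probability p. Player II is indifferent when 7p − 9(1−p) = 2p + 5(1−p), giving p = 14/19.
Let Player II play I with probability q. Player I is indifferent when 7q + 2(1−q) = −9q + 5(1−q), giving q = 3/19.
The value is 7·(3/19) + (2)·(16/19) = 53/19.

53/19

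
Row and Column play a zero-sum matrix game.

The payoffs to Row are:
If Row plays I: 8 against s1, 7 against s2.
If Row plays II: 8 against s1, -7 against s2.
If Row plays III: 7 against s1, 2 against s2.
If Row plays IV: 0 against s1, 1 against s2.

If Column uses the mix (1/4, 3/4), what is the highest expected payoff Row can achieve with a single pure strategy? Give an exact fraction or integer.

I: (8)·(1/4) + (7)·(3/4) = 29/4.
II: (8)·(1/4) + (-7)·(3/4) = -13/4.
III: (7)·(1/4) + (2)·(3/4) = 13/4.
IV: (0)·(1/4) + (1)·(3/4) = 3/4.
The best pure response is I with expected payoff 29/4.

29/4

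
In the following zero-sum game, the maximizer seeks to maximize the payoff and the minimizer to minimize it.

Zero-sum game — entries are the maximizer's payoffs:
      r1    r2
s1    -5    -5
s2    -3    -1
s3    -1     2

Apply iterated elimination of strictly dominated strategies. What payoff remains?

-1

Row s2 is strictly dominated by row s3 (-1>-3, 2>-1); eliminate s2.
Row s1 is strictly dominated by row s3 (-1>-5, 2>-5); eliminate s1.
Column r2 is strictly dominated by r1 for the minimizer (-1<2); eliminate r2.
Only (s3, r1) remains, with payoff -1.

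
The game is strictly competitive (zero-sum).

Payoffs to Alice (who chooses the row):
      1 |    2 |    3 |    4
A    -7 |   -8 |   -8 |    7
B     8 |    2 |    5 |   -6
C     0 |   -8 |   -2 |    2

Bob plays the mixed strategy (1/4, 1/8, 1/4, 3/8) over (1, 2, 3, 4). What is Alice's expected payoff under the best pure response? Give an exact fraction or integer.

A: (-7)·(1/4) + (-8)·(1/8) + (-8)·(1/4) + (7)·(3/8) = -17/8.
B: (8)·(1/4) + (2)·(1/8) + (5)·(1/4) + (-6)·(3/8) = 5/4.
C: (0)·(1/4) + (-8)·(1/8) + (-2)·(1/4) + (2)·(3/8) = -3/4.
The best pure response is B with expected payoff 5/4.

5/4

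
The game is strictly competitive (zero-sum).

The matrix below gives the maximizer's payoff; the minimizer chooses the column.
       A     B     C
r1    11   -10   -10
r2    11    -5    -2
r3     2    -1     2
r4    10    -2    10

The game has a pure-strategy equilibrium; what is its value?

Row minima: -10, -5, -1, -2 → the maximizer's maximin is -1.
Column maxima: 11, -1, 10 → the minimizer's minimax is -1.
They coincide at (r3, B), so the value is -1.

-1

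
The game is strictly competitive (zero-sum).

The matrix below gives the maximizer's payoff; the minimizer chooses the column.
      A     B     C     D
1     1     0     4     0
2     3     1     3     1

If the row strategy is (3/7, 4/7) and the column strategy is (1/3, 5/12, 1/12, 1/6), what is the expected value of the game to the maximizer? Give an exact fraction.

4/3

Against (1/3, 5/12, 1/12, 1/6), each row's expected payoff is 1: 2/3; 2: 11/6.
Taking the (3/7, 4/7)-weighted average: (3/7)·(2/3) + (4/7)·(11/6) = 4/3.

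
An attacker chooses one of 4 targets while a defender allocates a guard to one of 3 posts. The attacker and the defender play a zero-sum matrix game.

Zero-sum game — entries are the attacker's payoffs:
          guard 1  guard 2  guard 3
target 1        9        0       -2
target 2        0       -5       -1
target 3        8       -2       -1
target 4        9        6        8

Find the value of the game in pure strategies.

6

Row minima: -2, -5, -2, 6 → the attacker's maximin is 6.
Column maxima: 9, 6, 8 → the defender's minimax is 6.
They coincide at (target 4, guard 2), so the value is 6.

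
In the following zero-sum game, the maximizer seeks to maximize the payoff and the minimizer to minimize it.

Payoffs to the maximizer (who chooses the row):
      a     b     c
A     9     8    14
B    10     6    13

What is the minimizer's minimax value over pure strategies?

8

The worst case (largest entry) in each column is a: 10, b: 8, c: 14.
The best (smallest) of these is 8.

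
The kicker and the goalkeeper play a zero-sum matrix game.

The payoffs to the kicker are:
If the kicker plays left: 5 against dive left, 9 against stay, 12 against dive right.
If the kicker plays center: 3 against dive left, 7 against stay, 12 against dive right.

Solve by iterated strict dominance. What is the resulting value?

Column stay is strictly dominated by dive left for the goalkeeper (5<9, 3<7); eliminate stay.
Column dive right is strictly dominated by dive left for the goalkeeper (5<12, 3<12); eliminate dive right.
Row center is strictly dominated by row left (5>3); eliminate center.
Only (left, dive left) remains, with payoff 5.

5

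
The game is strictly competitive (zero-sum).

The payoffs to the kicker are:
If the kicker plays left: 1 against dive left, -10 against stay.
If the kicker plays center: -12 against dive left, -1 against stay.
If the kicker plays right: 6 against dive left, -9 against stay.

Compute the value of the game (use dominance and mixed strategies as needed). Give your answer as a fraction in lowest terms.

Row left is strictly dominated by row right, so the kicker never plays it.
The remaining 2×2 game on (center, right) × (dive left, stay) has no saddle point. Let the kicker play center with probability p; indifference gives −12p + 6(1−p) = −p − 9(1−p), so p = 15/26.
Similarly the goalkeeper's optimal q on dive left is 4/13, and the value is -12·(4/13) + (-1)·(9/13) = -57/13.

-57/13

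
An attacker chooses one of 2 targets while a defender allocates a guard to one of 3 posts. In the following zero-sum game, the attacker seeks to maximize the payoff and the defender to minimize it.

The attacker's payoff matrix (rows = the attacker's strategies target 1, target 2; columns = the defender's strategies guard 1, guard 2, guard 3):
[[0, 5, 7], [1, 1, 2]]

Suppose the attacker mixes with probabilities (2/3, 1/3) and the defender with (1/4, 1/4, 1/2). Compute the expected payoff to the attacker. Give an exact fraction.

Against (1/4, 1/4, 1/2), each row's expected payoff is target 1: 19/4; target 2: 3/2.
Taking the (2/3, 1/3)-weighted average: (2/3)·(19/4) + (1/3)·(3/2) = 11/3.

11/3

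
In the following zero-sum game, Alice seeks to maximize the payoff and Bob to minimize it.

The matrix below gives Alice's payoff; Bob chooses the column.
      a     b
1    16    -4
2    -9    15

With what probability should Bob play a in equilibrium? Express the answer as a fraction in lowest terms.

19/44

Row minima are -4 and -9, so Alice's maximin is -4; column maxima are 16 and 15, so Bob's minimax is 15. These differ, so the equilibrium is in mixed strategies.
Let Bob play a with probability q. Alice is indifferent when 16q − 4(1−q) = −9q + 15(1−q), giving q = 19/44.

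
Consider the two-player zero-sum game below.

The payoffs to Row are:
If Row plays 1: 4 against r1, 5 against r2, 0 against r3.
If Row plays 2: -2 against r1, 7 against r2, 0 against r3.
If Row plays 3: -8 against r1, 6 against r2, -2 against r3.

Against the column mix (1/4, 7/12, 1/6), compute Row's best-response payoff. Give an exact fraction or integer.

47/12

1: (4)·(1/4) + (5)·(7/12) + (0)·(1/6) = 47/12.
2: (-2)·(1/4) + (7)·(7/12) + (0)·(1/6) = 43/12.
3: (-8)·(1/4) + (6)·(7/12) + (-2)·(1/6) = 7/6.
The best pure response is 1 with expected payoff 47/12.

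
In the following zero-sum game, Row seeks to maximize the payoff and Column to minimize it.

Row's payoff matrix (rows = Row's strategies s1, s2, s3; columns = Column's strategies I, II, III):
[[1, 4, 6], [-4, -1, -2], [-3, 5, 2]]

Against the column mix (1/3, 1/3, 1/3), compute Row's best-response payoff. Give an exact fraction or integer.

s1: (1)·(1/3) + (4)·(1/3) + (6)·(1/3) = 11/3.
s2: (-4)·(1/3) + (-1)·(1/3) + (-2)·(1/3) = -7/3.
s3: (-3)·(1/3) + (5)·(1/3) + (2)·(1/3) = 4/3.
The best pure response is s1 with expected payoff 11/3.

11/3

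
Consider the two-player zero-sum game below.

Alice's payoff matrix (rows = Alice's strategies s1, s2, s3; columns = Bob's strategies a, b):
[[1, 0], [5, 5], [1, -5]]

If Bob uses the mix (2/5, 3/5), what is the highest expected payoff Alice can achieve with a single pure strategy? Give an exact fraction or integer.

s1: (1)·(2/5) + (0)·(3/5) = 2/5.
s2: (5)·(2/5) + (5)·(3/5) = 5.
s3: (1)·(2/5) + (-5)·(3/5) = -13/5.
The best pure response is s2 with expected payoff 5.

5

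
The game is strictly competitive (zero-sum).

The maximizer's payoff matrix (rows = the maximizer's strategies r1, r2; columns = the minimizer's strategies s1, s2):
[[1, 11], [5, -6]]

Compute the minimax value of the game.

Row minima are 1 and -6, so the maximizer's maximin is 1; column maxima are 5 and 11, so the minimizer's minimax is 5. These differ, so the equilibrium is in mixed strategies.
Let the maximizer play r1 with probability p. The minimizer is indifferent when p + 5(1−p) = 11p − 6(1−p), giving p = 11/21.
Let the minimizer play s1 with probability q. The maximizer is indifferent when q + 11(1−q) = 5q − 6(1−q), giving q = 17/21.
The value is 1·(17/21) + (11)·(4/21) = 61/21.

61/21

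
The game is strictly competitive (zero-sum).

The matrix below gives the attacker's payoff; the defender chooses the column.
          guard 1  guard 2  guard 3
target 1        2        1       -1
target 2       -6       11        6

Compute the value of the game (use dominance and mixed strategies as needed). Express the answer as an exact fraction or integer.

Column guard 2 is strictly dominated by guard 3 for the defender (it gives the attacker more in every row).
The remaining 2×2 game on (target 1, target 2) × (guard 1, guard 3) has no saddle point. Let the attacker play target 1 with probability p; indifference gives 2p − 6(1−p) = −p + 6(1−p), so p = 4/5.
Similarly the defender's optimal q on guard 1 is 7/15, and the value is 2·(7/15) + (-1)·(8/15) = 2/5.

2/5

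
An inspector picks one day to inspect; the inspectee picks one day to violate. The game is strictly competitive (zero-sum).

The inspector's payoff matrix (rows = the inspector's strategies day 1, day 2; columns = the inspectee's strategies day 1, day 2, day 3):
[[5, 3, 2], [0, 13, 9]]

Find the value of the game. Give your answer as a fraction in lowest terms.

15/4

Column day 2 is strictly dominated by day 3 for the inspectee (it gives the inspector more in every row).
The remaining 2×2 game on (day 1, day 2) × (day 1, day 3) has no saddle point. Let the inspector play day 1 with probability p; indifference gives 5p = 2p + 9(1−p), so p = 3/4.
Similarly the inspectee's optimal q on day 1 is 7/12, and the value is 5·(7/12) + (2)·(5/12) = 15/4.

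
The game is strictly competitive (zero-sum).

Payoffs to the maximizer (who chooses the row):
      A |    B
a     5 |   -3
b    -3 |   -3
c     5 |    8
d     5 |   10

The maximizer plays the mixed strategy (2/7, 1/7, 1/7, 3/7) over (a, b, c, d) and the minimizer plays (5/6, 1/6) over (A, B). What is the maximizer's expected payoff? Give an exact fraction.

Against (5/6, 1/6), each row's expected payoff is a: 11/3; b: -3; c: 11/2; d: 35/6.
Taking the (2/7, 1/7, 1/7, 3/7)-weighted average: (2/7)·(11/3) + (1/7)·(-3) + (1/7)·(11/2) + (3/7)·(35/6) = 82/21.

82/21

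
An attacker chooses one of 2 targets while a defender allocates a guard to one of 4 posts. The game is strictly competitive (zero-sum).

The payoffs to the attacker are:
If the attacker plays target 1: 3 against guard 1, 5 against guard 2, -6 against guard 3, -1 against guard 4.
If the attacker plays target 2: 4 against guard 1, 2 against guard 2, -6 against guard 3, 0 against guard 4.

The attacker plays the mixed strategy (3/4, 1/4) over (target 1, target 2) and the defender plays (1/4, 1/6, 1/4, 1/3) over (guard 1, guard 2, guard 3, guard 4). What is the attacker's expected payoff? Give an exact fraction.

Against (1/4, 1/6, 1/4, 1/3), each row's expected payoff is target 1: -1/4; target 2: -1/6.
Taking the (3/4, 1/4)-weighted average: (3/4)·(-1/4) + (1/4)·(-1/6) = -11/48.

-11/48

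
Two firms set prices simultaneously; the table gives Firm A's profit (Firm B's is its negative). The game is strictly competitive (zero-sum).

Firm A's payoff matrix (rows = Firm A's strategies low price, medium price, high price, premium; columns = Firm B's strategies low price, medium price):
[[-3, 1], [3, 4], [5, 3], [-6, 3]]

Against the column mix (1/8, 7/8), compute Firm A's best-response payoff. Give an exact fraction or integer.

31/8

low price: (-3)·(1/8) + (1)·(7/8) = 1/2.
medium price: (3)·(1/8) + (4)·(7/8) = 31/8.
high price: (5)·(1/8) + (3)·(7/8) = 13/4.
premium: (-6)·(1/8) + (3)·(7/8) = 15/8.
The best pure response is medium price with expected payoff 31/8.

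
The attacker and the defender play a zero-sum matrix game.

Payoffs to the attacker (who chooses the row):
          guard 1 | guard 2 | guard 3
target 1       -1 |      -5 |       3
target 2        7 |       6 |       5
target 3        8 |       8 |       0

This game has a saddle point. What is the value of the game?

Row minima: -5, 5, 0 → the attacker's maximin is 5.
Column maxima: 8, 8, 5 → the defender's minimax is 5.
They coincide at (target 2, guard 3), so the value is 5.

5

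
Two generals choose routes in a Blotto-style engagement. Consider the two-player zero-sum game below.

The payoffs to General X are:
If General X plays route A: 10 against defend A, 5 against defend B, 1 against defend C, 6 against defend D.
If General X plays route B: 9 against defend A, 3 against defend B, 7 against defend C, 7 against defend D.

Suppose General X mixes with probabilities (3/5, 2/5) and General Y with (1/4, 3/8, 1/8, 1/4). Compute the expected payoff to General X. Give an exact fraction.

Against (1/4, 3/8, 1/8, 1/4), each row's expected payoff is route A: 6; route B: 6.
Taking the (3/5, 2/5)-weighted average: (3/5)·(6) + (2/5)·(6) = 6.

6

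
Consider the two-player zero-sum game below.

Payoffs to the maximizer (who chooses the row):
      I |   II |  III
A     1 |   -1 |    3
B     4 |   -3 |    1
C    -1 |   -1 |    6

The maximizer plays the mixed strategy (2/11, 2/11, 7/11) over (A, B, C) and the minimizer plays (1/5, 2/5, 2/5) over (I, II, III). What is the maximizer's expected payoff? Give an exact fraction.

73/55

Against (1/5, 2/5, 2/5), each row's expected payoff is A: 1; B: 0; C: 9/5.
Taking the (2/11, 2/11, 7/11)-weighted average: (2/11)·(1) + (2/11)·(0) + (7/11)·(9/5) = 73/55.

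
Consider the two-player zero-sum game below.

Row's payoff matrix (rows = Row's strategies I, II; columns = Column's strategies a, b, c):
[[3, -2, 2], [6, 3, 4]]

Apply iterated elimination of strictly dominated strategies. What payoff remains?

Row I is strictly dominated by row II (6>3, 3>-2, 4>2); eliminate I.
Column c is strictly dominated by b for Column (3<4); eliminate c.
Column a is strictly dominated by b for Column (3<6); eliminate a.
Only (II, b) remains, with payoff 3.

3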